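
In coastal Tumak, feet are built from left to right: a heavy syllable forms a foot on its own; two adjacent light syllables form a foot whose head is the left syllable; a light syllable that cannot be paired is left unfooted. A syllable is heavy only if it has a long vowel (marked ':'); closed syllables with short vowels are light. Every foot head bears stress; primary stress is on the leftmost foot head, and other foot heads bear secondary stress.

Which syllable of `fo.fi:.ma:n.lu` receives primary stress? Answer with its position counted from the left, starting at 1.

Weights: 1 fo L, 2 fi: H, 3 ma:n H, 4 lu L.
Parse left to right (heavy = foot alone; LL = one foot; stranded L unfooted): fo (ˈfi:) (ˈma:n) lu.
Foot heads: 2, 3.
Primary stress on the leftmost head = syllable 2.
Primary stress: syllable 2 → fo.ˈfi:.ma:n.lu.

2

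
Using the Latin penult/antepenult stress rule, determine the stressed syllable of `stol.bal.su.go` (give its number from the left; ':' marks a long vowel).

Classical Latin: stress the penult if heavy (long vowel or closed), else the antepenult.
Weights: 2 bal H, 3 su L, 4 go L.
The penult (syllable 3, su) is light, so stress falls on the antepenult (syllable 2, bal).
Stress on syllable 2: stol.ˈbal.su.go.

2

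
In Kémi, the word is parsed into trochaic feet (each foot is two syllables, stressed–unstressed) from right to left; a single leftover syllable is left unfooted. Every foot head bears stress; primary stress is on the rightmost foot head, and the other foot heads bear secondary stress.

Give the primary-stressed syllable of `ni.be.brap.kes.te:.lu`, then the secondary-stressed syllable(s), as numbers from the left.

Parse right to left into trochaic (ˈσσ) feet: (ˈni.be) (ˈbrap.kes) (ˈte:.lu).
Foot heads (stressed positions): 1, 3, 5.
End Rule Rightmost: primary stress on the rightmost head = syllable 5.
Secondary stress on 1, 3: ˌni.be.ˌbrap.kes.ˈte:.lu.

primary 5, secondary 1, 3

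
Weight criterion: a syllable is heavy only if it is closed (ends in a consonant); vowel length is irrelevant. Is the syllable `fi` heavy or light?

`fi`: short vowel, open (no coda). Open (no coda) → light.

light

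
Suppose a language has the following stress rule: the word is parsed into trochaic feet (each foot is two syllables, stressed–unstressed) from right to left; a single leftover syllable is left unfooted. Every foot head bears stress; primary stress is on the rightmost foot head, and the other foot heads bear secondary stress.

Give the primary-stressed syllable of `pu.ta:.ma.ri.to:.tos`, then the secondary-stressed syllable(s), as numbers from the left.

Parse right to left into trochaic (ˈσσ) feet: (ˈpu.ta:) (ˈma.ri) (ˈto:.tos).
Foot heads (stressed positions): 1, 3, 5.
End Rule Rightmost: primary stress on the rightmost head = syllable 5.
Secondary stress on 1, 3: ˌpu.ta:.ˌma.ri.ˈto:.tos.

primary 5, secondary 1, 3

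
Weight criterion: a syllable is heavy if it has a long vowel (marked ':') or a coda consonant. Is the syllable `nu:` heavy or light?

`nu:`: long vowel, open (no coda). Long vowel → heavy.

heavy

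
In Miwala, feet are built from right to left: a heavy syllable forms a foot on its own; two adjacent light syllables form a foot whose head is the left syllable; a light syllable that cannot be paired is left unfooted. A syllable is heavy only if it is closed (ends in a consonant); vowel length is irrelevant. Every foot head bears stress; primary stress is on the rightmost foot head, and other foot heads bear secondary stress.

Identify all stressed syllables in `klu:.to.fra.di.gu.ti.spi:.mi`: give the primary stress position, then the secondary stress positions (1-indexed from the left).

Weights: 1 klu: L, 2 to L, 3 fra L, 4 di L, 5 gu L, 6 ti L, 7 spi: L, 8 mi L.
Parse right to left (heavy = foot alone; LL = one foot; stranded L unfooted): (ˈklu:.to) (ˈfra.di) (ˈgu.ti) (ˈspi:.mi).
Foot heads: 1, 3, 5, 7.
Primary stress on the rightmost head = syllable 7.
Secondary stress on 1, 3, 5: ˌklu:.to.ˌfra.di.ˌgu.ti.ˈspi:.mi.

primary 7, secondary 1, 3, 5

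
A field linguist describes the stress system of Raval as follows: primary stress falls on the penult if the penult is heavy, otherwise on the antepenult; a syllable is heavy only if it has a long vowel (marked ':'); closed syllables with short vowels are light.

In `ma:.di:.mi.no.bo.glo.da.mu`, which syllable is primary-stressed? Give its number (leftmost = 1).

Weights: 6 glo L, 7 da L, 8 mu L.
The penult (syllable 7, da) is light, so stress falls on the antepenult (syllable 6, glo).
Primary stress: syllable 6 → ma:.di:.mi.no.bo.ˈglo.da.mu.

6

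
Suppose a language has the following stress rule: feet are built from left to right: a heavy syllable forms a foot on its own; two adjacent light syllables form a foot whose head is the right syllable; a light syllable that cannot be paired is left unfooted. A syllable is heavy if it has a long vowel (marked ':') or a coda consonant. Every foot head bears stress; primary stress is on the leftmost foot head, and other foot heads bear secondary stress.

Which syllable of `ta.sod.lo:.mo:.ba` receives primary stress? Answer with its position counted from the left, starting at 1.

Weights: 1 ta L, 2 sod H, 3 lo: H, 4 mo: H, 5 ba L.
Parse left to right (heavy = foot alone; LL = one foot; stranded L unfooted): ta (ˈsod) (ˈlo:) (ˈmo:) ba.
Foot heads: 2, 3, 4.
Primary stress on the leftmost head = syllable 2.
Primary stress: syllable 2 → ta.ˈsod.lo:.mo:.ba.

2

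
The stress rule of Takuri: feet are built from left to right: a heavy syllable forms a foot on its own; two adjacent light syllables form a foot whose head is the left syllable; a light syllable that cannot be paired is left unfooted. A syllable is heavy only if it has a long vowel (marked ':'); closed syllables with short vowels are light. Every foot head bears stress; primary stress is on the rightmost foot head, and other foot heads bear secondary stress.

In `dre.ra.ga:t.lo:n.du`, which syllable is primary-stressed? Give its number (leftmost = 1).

Weights: 1 dre L, 2 ra L, 3 ga:t H, 4 lo:n H, 5 du L.
Parse left to right (heavy = foot alone; LL = one foot; stranded L unfooted): (ˈdre.ra) (ˈga:t) (ˈlo:n) du.
Foot heads: 1, 3, 4.
Primary stress on the rightmost head = syllable 4.
Primary stress: syllable 4 → dre.ra.ga:t.ˈlo:n.du.

4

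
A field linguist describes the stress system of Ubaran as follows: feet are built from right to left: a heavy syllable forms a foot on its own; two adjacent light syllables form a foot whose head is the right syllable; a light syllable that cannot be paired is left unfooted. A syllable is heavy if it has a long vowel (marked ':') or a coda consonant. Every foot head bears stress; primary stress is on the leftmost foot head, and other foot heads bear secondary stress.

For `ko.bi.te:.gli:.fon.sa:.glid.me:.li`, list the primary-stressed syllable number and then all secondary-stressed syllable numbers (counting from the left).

primary 2, secondary 3, 4, 5, 6, 7, 8

Weights: 1 ko L, 2 bi L, 3 te: H, 4 gli: H, 5 fon H, 6 sa: H, 7 glid H, 8 me: H, 9 li L.
Parse right to left (heavy = foot alone; LL = one foot; stranded L unfooted): (ko.ˈbi) (ˈte:) (ˈgli:) (ˈfon) (ˈsa:) (ˈglid) (ˈme:) li.
Foot heads: 2, 3, 4, 5, 6, 7, 8.
Primary stress on the leftmost head = syllable 2.
Secondary stress on 3, 4, 5, 6, 7, 8: ko.ˈbi.ˌte:.ˌgli:.ˌfon.ˌsa:.ˌglid.ˌme:.li.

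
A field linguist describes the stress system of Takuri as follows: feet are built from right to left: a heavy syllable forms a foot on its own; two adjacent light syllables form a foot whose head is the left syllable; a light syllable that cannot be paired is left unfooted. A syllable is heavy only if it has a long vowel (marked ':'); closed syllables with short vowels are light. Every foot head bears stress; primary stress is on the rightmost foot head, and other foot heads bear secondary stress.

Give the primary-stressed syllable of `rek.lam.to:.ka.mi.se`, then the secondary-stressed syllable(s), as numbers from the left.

Weights: 1 rek L, 2 lam L, 3 to: H, 4 ka L, 5 mi L, 6 se L.
Parse right to left (heavy = foot alone; LL = one foot; stranded L unfooted): (ˈrek.lam) (ˈto:) ka (ˈmi.se).
Foot heads: 1, 3, 5.
Primary stress on the rightmost head = syllable 5.
Secondary stress on 1, 3: ˌrek.lam.ˌto:.ka.ˈmi.se.

primary 5, secondary 1, 3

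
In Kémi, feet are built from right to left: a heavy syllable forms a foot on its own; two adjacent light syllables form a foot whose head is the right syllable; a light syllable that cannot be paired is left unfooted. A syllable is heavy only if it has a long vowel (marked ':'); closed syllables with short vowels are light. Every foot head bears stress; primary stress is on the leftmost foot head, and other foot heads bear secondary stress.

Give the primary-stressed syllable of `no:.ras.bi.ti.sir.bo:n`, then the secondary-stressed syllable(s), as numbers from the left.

Weights: 1 no: H, 2 ras L, 3 bi L, 4 ti L, 5 sir L, 6 bo:n H.
Parse right to left (heavy = foot alone; LL = one foot; stranded L unfooted): (ˈno:) (ras.ˈbi) (ti.ˈsir) (ˈbo:n).
Foot heads: 1, 3, 5, 6.
Primary stress on the leftmost head = syllable 1.
Secondary stress on 3, 5, 6: ˈno:.ras.ˌbi.ti.ˌsir.ˌbo:n.

primary 1, secondary 3, 5, 6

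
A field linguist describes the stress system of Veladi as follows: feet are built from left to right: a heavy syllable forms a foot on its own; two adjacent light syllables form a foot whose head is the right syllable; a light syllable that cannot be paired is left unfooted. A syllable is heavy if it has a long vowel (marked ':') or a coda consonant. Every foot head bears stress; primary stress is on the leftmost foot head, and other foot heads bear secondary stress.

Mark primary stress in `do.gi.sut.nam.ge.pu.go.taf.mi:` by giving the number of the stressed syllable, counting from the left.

Weights: 1 do L, 2 gi L, 3 sut H, 4 nam H, 5 ge L, 6 pu L, 7 go L, 8 taf H, 9 mi: H.
Parse left to right (heavy = foot alone; LL = one foot; stranded L unfooted): (do.ˈgi) (ˈsut) (ˈnam) (ge.ˈpu) go (ˈtaf) (ˈmi:).
Foot heads: 2, 3, 4, 6, 8, 9.
Primary stress on the leftmost head = syllable 2.
Primary stress: syllable 2 → do.ˈgi.sut.nam.ge.pu.go.taf.mi:.

2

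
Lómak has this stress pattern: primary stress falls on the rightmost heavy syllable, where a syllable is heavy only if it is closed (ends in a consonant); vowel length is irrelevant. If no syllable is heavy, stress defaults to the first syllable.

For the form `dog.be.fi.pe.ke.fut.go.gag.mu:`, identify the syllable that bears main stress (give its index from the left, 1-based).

8

Weights: 1 dog H, 2 be L, 3 fi L, 4 pe L, 5 ke L, 6 fut H, 7 go L, 8 gag H, 9 mu: L.
Heavy syllables in the domain: 1, 6, 8. The rightmost is syllable 8 (gag).
Primary stress: syllable 8 → dog.be.fi.pe.ke.fut.go.ˈgag.mu:.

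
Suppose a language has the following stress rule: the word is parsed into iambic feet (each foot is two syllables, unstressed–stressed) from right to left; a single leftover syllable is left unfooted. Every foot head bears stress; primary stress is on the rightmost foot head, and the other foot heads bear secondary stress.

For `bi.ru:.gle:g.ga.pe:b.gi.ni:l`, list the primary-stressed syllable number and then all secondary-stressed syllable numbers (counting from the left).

primary 7, secondary 3, 5

Parse right to left into iambic (σˈσ) feet: bi (ru:.ˈgle:g) (ga.ˈpe:b) (gi.ˈni:l). Syllable 1 is left unfooted.
Foot heads (stressed positions): 3, 5, 7.
End Rule Rightmost: primary stress on the rightmost head = syllable 7.
Secondary stress on 3, 5: bi.ru:.ˌgle:g.ga.ˌpe:b.gi.ˈni:l.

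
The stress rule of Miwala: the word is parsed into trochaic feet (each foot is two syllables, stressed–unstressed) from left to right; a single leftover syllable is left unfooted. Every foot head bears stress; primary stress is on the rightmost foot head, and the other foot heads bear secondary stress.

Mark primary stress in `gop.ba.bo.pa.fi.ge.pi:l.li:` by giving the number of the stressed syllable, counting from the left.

Parse left to right into trochaic (ˈσσ) feet: (ˈgop.ba) (ˈbo.pa) (ˈfi.ge) (ˈpi:l.li:).
Foot heads (stressed positions): 1, 3, 5, 7.
End Rule Rightmost: primary stress on the rightmost head = syllable 7.
Primary stress: syllable 7 → gop.ba.bo.pa.fi.ge.ˈpi:l.li:.

7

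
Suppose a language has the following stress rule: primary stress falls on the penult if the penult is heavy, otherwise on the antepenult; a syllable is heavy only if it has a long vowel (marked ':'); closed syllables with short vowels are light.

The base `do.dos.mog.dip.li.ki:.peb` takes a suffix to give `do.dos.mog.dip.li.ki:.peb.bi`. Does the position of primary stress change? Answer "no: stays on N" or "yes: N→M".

Base `do.dos.mog.dip.li.ki:.peb` (7 syllables):
  Weights: 5 li L, 6 ki: H, 7 peb L.
  The penult (syllable 6, ki:) is heavy, so it takes stress.
  → primary stress on syllable 6.
Suffixed `do.dos.mog.dip.li.ki:.peb.bi` (8 syllables):
  Weights: 6 ki: H, 7 peb L, 8 bi L.
  The penult (syllable 7, peb) is light, so stress falls on the antepenult (syllable 6, ki:).
  → primary stress on syllable 6.

no: stays on 6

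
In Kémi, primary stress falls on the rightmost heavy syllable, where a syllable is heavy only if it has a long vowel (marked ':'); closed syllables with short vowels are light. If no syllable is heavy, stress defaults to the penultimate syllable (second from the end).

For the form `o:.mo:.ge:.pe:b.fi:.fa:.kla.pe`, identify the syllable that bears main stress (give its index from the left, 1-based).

Weights: 1 o: H, 2 mo: H, 3 ge: H, 4 pe:b H, 5 fi: H, 6 fa: H, 7 kla L, 8 pe L.
Heavy syllables in the domain: 1, 2, 3, 4, 5, 6. The rightmost is syllable 6 (fa:).
Primary stress: syllable 6 → o:.mo:.ge:.pe:b.fi:.ˈfa:.kla.pe.

6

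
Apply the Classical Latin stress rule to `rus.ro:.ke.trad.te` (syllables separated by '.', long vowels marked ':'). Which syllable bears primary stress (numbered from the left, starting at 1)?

4

Classical Latin: stress the penult if heavy (long vowel or closed), else the antepenult.
Weights: 3 ke L, 4 trad H, 5 te L.
The penult (syllable 4, trad) is heavy, so it takes stress.
Stress on syllable 4: rus.ro:.ke.ˈtrad.te.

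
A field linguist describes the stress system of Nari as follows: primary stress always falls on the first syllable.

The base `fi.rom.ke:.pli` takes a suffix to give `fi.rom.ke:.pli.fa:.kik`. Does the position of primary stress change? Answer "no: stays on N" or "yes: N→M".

no: stays on 1

Base `fi.rom.ke:.pli` (4 syllables):
  The word has 4 syllables; the first syllable is syllable 1 (fi).
  → primary stress on syllable 1.
Suffixed `fi.rom.ke:.pli.fa:.kik` (6 syllables):
  The word has 6 syllables; the first syllable is syllable 1 (fi).
  → primary stress on syllable 1.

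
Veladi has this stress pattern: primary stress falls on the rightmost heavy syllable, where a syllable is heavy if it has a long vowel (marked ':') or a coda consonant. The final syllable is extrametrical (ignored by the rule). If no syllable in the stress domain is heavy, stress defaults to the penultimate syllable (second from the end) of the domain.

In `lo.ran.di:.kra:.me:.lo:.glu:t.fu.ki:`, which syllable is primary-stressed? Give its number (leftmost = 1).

7

The final syllable (9, ki:) is extrametrical; the stress domain is syllables 1–8.
Weights: 1 lo L, 2 ran H, 3 di: H, 4 kra: H, 5 me: H, 6 lo: H, 7 glu:t H, 8 fu L.
Heavy syllables in the domain: 2, 3, 4, 5, 6, 7. The rightmost is syllable 7 (glu:t).
Primary stress: syllable 7 → lo.ran.di:.kra:.me:.lo:.ˈglu:t.fu.ki:.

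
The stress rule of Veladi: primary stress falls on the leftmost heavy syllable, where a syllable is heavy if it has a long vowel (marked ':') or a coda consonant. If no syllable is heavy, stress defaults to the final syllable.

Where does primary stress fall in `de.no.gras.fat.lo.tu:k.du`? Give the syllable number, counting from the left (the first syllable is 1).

3

Weights: 1 de L, 2 no L, 3 gras H, 4 fat H, 5 lo L, 6 tu:k H, 7 du L.
Heavy syllables in the domain: 3, 4, 6. The leftmost is syllable 3 (gras).
Primary stress: syllable 3 → de.no.ˈgras.fat.lo.tu:k.du.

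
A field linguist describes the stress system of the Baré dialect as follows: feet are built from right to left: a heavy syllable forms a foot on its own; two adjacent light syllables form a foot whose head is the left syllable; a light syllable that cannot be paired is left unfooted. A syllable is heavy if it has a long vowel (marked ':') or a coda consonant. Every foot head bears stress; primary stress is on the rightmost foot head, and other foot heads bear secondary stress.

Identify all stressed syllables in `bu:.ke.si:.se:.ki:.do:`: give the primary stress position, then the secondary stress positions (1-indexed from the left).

Weights: 1 bu: H, 2 ke L, 3 si: H, 4 se: H, 5 ki: H, 6 do: H.
Parse right to left (heavy = foot alone; LL = one foot; stranded L unfooted): (ˈbu:) ke (ˈsi:) (ˈse:) (ˈki:) (ˈdo:).
Foot heads: 1, 3, 4, 5, 6.
Primary stress on the rightmost head = syllable 6.
Secondary stress on 1, 3, 4, 5: ˌbu:.ke.ˌsi:.ˌse:.ˌki:.ˈdo:.

primary 6, secondary 1, 3, 4, 5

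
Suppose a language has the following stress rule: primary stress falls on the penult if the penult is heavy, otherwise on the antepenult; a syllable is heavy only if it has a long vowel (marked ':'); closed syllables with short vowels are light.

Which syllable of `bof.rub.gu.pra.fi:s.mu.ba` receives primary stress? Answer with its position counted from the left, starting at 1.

5

Weights: 5 fi:s H, 6 mu L, 7 ba L.
The penult (syllable 6, mu) is light, so stress falls on the antepenult (syllable 5, fi:s).
Primary stress: syllable 5 → bof.rub.gu.pra.ˈfi:s.mu.ba.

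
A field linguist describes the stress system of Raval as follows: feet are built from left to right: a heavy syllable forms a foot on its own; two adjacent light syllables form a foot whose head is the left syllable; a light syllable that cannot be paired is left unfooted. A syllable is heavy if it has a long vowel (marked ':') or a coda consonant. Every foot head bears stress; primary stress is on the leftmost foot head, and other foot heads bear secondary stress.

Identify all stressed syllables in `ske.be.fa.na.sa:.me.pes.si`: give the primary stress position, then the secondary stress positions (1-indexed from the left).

primary 1, secondary 3, 5, 7

Weights: 1 ske L, 2 be L, 3 fa L, 4 na L, 5 sa: H, 6 me L, 7 pes H, 8 si L.
Parse left to right (heavy = foot alone; LL = one foot; stranded L unfooted): (ˈske.be) (ˈfa.na) (ˈsa:) me (ˈpes) si.
Foot heads: 1, 3, 5, 7.
Primary stress on the leftmost head = syllable 1.
Secondary stress on 3, 5, 7: ˈske.be.ˌfa.na.ˌsa:.me.ˌpes.si.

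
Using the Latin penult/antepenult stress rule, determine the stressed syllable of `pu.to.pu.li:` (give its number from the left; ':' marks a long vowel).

2

Classical Latin: stress the penult if heavy (long vowel or closed), else the antepenult.
Weights: 2 to L, 3 pu L, 4 li: H.
The penult (syllable 3, pu) is light, so stress falls on the antepenult (syllable 2, to).
Stress on syllable 2: pu.ˈto.pu.li:.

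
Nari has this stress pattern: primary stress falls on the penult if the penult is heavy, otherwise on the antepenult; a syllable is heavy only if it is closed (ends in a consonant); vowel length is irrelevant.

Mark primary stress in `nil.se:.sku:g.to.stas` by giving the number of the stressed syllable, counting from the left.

Weights: 3 sku:g H, 4 to L, 5 stas H.
The penult (syllable 4, to) is light, so stress falls on the antepenult (syllable 3, sku:g).
Primary stress: syllable 3 → nil.se:.ˈsku:g.to.stas.

3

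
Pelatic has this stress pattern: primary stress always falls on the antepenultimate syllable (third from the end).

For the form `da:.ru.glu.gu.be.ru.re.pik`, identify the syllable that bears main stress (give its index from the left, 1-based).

The word has 8 syllables; the antepenultimate syllable (third from the end) is syllable 6 (ru).
Primary stress: syllable 6 → da:.ru.glu.gu.be.ˈru.re.pik.

6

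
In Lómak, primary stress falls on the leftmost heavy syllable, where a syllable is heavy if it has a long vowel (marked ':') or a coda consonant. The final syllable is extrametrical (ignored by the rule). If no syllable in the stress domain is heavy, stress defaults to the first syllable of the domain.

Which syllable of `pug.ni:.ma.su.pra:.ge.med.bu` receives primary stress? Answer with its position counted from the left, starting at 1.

The final syllable (8, bu) is extrametrical; the stress domain is syllables 1–7.
Weights: 1 pug H, 2 ni: H, 3 ma L, 4 su L, 5 pra: H, 6 ge L, 7 med H.
Heavy syllables in the domain: 1, 2, 5, 7. The leftmost is syllable 1 (pug).
Primary stress: syllable 1 → ˈpug.ni:.ma.su.pra:.ge.med.bu.

1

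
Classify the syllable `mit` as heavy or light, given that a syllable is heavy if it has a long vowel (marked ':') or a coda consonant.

`mit`: short vowel, closed (coda /t/). Closed → heavy.

heavy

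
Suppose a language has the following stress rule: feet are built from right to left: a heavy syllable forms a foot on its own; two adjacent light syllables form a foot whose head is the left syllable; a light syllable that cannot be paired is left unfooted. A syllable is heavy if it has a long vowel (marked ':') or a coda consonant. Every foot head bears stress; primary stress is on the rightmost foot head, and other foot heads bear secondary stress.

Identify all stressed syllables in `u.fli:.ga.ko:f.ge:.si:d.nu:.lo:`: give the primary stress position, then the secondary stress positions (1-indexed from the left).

Weights: 1 u L, 2 fli: H, 3 ga L, 4 ko:f H, 5 ge: H, 6 si:d H, 7 nu: H, 8 lo: H.
Parse right to left (heavy = foot alone; LL = one foot; stranded L unfooted): u (ˈfli:) ga (ˈko:f) (ˈge:) (ˈsi:d) (ˈnu:) (ˈlo:).
Foot heads: 2, 4, 5, 6, 7, 8.
Primary stress on the rightmost head = syllable 8.
Secondary stress on 2, 4, 5, 6, 7: u.ˌfli:.ga.ˌko:f.ˌge:.ˌsi:d.ˌnu:.ˈlo:.

primary 8, secondary 2, 4, 5, 6, 7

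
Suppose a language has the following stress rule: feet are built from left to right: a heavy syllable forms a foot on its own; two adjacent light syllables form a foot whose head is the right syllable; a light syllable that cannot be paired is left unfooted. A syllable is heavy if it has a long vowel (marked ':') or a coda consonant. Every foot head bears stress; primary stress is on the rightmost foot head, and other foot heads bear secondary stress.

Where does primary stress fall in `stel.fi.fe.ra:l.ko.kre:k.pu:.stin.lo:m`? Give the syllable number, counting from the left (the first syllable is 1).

9

Weights: 1 stel H, 2 fi L, 3 fe L, 4 ra:l H, 5 ko L, 6 kre:k H, 7 pu: H, 8 stin H, 9 lo:m H.
Parse left to right (heavy = foot alone; LL = one foot; stranded L unfooted): (ˈstel) (fi.ˈfe) (ˈra:l) ko (ˈkre:k) (ˈpu:) (ˈstin) (ˈlo:m).
Foot heads: 1, 3, 4, 6, 7, 8, 9.
Primary stress on the rightmost head = syllable 9.
Primary stress: syllable 9 → stel.fi.fe.ra:l.ko.kre:k.pu:.stin.ˈlo:m.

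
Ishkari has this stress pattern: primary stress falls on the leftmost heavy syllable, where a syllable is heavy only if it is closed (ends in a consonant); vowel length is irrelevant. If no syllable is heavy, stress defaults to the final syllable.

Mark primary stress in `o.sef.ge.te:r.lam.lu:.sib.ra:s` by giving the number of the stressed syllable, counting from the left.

Weights: 1 o L, 2 sef H, 3 ge L, 4 te:r H, 5 lam H, 6 lu: L, 7 sib H, 8 ra:s H.
Heavy syllables in the domain: 2, 4, 5, 7, 8. The leftmost is syllable 2 (sef).
Primary stress: syllable 2 → o.ˈsef.ge.te:r.lam.lu:.sib.ra:s.

2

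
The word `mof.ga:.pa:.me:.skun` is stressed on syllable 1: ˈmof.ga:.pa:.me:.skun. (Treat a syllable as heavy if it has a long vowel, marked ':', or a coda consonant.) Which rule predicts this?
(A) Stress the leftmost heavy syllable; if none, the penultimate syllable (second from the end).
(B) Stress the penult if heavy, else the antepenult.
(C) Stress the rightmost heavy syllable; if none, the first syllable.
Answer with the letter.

Rule A → syllable 1 ✓.
Rule B → syllable 4 (observed: 1).
Rule C → syllable 5 (observed: 1).

A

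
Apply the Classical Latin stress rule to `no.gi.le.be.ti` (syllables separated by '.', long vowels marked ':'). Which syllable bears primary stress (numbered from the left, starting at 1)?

Classical Latin: stress the penult if heavy (long vowel or closed), else the antepenult.
Weights: 3 le L, 4 be L, 5 ti L.
The penult (syllable 4, be) is light, so stress falls on the antepenult (syllable 3, le).
Stress on syllable 3: no.gi.ˈle.be.ti.

3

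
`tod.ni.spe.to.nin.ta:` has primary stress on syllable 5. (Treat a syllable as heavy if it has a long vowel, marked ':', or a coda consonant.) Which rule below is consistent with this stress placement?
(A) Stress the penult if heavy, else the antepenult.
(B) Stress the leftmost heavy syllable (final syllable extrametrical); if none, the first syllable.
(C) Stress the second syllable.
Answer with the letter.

A

Rule A → syllable 5 ✓.
Rule B → syllable 1 (observed: 5).
Rule C → syllable 2 (observed: 5).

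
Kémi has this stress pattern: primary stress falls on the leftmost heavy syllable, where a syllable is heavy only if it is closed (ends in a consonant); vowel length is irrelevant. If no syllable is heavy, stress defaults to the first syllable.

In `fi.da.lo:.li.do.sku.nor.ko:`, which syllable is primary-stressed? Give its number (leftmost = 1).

7

Weights: 1 fi L, 2 da L, 3 lo: L, 4 li L, 5 do L, 6 sku L, 7 nor H, 8 ko: L.
Heavy syllables in the domain: 7. The leftmost is syllable 7 (nor).
Primary stress: syllable 7 → fi.da.lo:.li.do.sku.ˈnor.ko:.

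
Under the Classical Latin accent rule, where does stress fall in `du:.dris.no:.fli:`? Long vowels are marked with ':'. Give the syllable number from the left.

Classical Latin: stress the penult if heavy (long vowel or closed), else the antepenult.
Weights: 2 dris H, 3 no: H, 4 fli: H.
The penult (syllable 3, no:) is heavy, so it takes stress.
Stress on syllable 3: du:.dris.ˈno:.fli:.

3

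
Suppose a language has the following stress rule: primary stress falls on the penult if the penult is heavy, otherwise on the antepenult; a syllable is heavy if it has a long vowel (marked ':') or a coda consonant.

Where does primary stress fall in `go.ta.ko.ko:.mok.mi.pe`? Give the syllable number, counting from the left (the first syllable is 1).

5

Weights: 5 mok H, 6 mi L, 7 pe L.
The penult (syllable 6, mi) is light, so stress falls on the antepenult (syllable 5, mok).
Primary stress: syllable 5 → go.ta.ko.ko:.ˈmok.mi.pe.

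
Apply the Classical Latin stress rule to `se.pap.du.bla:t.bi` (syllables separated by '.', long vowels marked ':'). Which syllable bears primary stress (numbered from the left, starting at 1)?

Classical Latin: stress the penult if heavy (long vowel or closed), else the antepenult.
Weights: 3 du L, 4 bla:t H, 5 bi L.
The penult (syllable 4, bla:t) is heavy, so it takes stress.
Stress on syllable 4: se.pap.du.ˈbla:t.bi.

4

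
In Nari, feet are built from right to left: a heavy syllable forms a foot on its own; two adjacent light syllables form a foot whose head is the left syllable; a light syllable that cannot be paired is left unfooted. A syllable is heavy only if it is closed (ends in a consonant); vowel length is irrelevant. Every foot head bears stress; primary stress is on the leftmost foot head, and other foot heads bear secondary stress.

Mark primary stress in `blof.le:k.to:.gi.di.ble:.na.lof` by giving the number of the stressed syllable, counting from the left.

1

Weights: 1 blof H, 2 le:k H, 3 to: L, 4 gi L, 5 di L, 6 ble: L, 7 na L, 8 lof H.
Parse right to left (heavy = foot alone; LL = one foot; stranded L unfooted): (ˈblof) (ˈle:k) to: (ˈgi.di) (ˈble:.na) (ˈlof).
Foot heads: 1, 2, 4, 6, 8.
Primary stress on the leftmost head = syllable 1.
Primary stress: syllable 1 → ˈblof.le:k.to:.gi.di.ble:.na.lof.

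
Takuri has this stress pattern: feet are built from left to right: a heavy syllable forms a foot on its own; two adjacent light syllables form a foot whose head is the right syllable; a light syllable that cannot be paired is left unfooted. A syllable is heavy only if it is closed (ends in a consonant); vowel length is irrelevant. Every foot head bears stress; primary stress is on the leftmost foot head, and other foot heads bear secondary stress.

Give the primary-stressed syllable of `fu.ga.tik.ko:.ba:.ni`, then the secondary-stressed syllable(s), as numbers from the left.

primary 2, secondary 3, 5

Weights: 1 fu L, 2 ga L, 3 tik H, 4 ko: L, 5 ba: L, 6 ni L.
Parse left to right (heavy = foot alone; LL = one foot; stranded L unfooted): (fu.ˈga) (ˈtik) (ko:.ˈba:) ni.
Foot heads: 2, 3, 5.
Primary stress on the leftmost head = syllable 2.
Secondary stress on 3, 5: fu.ˈga.ˌtik.ko:.ˌba:.ni.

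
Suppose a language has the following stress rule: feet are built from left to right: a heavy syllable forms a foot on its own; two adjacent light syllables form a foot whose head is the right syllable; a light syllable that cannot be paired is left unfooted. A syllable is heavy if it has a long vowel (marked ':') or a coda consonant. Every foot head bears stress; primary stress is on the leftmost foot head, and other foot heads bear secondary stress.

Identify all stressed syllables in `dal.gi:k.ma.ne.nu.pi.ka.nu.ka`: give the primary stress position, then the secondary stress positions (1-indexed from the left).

primary 1, secondary 2, 4, 6, 8

Weights: 1 dal H, 2 gi:k H, 3 ma L, 4 ne L, 5 nu L, 6 pi L, 7 ka L, 8 nu L, 9 ka L.
Parse left to right (heavy = foot alone; LL = one foot; stranded L unfooted): (ˈdal) (ˈgi:k) (ma.ˈne) (nu.ˈpi) (ka.ˈnu) ka.
Foot heads: 1, 2, 4, 6, 8.
Primary stress on the leftmost head = syllable 1.
Secondary stress on 2, 4, 6, 8: ˈdal.ˌgi:k.ma.ˌne.nu.ˌpi.ka.ˌnu.ka.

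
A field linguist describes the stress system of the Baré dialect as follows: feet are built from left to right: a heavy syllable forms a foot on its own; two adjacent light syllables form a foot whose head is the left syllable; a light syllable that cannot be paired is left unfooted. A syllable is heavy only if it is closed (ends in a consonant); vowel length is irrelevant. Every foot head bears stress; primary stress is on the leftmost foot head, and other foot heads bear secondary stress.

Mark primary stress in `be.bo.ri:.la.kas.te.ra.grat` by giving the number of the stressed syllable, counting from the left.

1

Weights: 1 be L, 2 bo L, 3 ri: L, 4 la L, 5 kas H, 6 te L, 7 ra L, 8 grat H.
Parse left to right (heavy = foot alone; LL = one foot; stranded L unfooted): (ˈbe.bo) (ˈri:.la) (ˈkas) (ˈte.ra) (ˈgrat).
Foot heads: 1, 3, 5, 6, 8.
Primary stress on the leftmost head = syllable 1.
Primary stress: syllable 1 → ˈbe.bo.ri:.la.kas.te.ra.grat.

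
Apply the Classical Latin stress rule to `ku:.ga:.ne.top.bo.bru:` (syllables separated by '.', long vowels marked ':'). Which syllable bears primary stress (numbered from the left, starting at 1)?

Classical Latin: stress the penult if heavy (long vowel or closed), else the antepenult.
Weights: 4 top H, 5 bo L, 6 bru: H.
The penult (syllable 5, bo) is light, so stress falls on the antepenult (syllable 4, top).
Stress on syllable 4: ku:.ga:.ne.ˈtop.bo.bru:.

4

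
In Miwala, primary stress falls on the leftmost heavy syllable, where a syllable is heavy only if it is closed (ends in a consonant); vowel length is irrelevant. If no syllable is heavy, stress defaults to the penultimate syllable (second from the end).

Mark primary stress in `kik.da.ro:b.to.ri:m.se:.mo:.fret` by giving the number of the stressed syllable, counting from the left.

1

Weights: 1 kik H, 2 da L, 3 ro:b H, 4 to L, 5 ri:m H, 6 se: L, 7 mo: L, 8 fret H.
Heavy syllables in the domain: 1, 3, 5, 8. The leftmost is syllable 1 (kik).
Primary stress: syllable 1 → ˈkik.da.ro:b.to.ri:m.se:.mo:.fret.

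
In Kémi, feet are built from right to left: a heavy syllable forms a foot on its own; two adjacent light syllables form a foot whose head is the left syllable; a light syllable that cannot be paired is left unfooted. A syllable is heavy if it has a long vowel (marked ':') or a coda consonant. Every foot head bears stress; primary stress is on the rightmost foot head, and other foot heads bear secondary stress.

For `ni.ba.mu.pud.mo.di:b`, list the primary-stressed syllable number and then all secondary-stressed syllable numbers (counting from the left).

primary 6, secondary 2, 4

Weights: 1 ni L, 2 ba L, 3 mu L, 4 pud H, 5 mo L, 6 di:b H.
Parse right to left (heavy = foot alone; LL = one foot; stranded L unfooted): ni (ˈba.mu) (ˈpud) mo (ˈdi:b).
Foot heads: 2, 4, 6.
Primary stress on the rightmost head = syllable 6.
Secondary stress on 2, 4: ni.ˌba.mu.ˌpud.mo.ˈdi:b.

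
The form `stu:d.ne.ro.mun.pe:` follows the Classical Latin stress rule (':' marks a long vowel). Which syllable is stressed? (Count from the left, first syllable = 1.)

4

Classical Latin: stress the penult if heavy (long vowel or closed), else the antepenult.
Weights: 3 ro L, 4 mun H, 5 pe: H.
The penult (syllable 4, mun) is heavy, so it takes stress.
Stress on syllable 4: stu:d.ne.ro.ˈmun.pe:.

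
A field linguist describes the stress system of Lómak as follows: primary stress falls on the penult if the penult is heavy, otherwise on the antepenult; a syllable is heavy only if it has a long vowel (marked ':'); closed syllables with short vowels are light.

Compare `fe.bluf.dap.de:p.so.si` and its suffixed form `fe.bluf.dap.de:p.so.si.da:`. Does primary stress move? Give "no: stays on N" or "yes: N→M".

Base `fe.bluf.dap.de:p.so.si` (6 syllables):
  Weights: 4 de:p H, 5 so L, 6 si L.
  The penult (syllable 5, so) is light, so stress falls on the antepenult (syllable 4, de:p).
  → primary stress on syllable 4.
Suffixed `fe.bluf.dap.de:p.so.si.da:` (7 syllables):
  Weights: 5 so L, 6 si L, 7 da: H.
  The penult (syllable 6, si) is light, so stress falls on the antepenult (syllable 5, so).
  → primary stress on syllable 5.

yes: 4→5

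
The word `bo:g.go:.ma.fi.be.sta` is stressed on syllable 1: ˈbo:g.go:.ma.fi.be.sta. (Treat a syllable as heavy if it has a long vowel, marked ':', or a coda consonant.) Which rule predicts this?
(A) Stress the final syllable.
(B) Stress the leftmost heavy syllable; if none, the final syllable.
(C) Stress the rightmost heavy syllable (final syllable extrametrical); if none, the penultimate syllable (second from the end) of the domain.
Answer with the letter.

B

Rule A → syllable 6 (observed: 1).
Rule B → syllable 1 ✓.
Rule C → syllable 2 (observed: 1).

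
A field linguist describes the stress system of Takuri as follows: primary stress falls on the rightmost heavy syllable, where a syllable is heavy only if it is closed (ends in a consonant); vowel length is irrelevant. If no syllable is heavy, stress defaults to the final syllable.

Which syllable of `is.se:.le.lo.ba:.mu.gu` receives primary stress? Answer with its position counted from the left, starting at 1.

Weights: 1 is H, 2 se: L, 3 le L, 4 lo L, 5 ba: L, 6 mu L, 7 gu L.
Heavy syllables in the domain: 1. The rightmost is syllable 1 (is).
Primary stress: syllable 1 → ˈis.se:.le.lo.ba:.mu.gu.

1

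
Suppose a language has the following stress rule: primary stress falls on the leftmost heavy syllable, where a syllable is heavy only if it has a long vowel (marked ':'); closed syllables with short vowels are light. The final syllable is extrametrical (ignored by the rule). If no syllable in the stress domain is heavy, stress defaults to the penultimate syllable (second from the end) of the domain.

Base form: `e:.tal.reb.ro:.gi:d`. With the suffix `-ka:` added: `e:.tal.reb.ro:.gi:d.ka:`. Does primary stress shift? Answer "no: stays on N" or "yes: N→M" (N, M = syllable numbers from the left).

no: stays on 1

Base `e:.tal.reb.ro:.gi:d` (5 syllables):
  The final syllable (5, gi:d) is extrametrical; the stress domain is syllables 1–4.
  Weights: 1 e: H, 2 tal L, 3 reb L, 4 ro: H.
  Heavy syllables in the domain: 1, 4. The leftmost is syllable 1 (e:).
  → primary stress on syllable 1.
Suffixed `e:.tal.reb.ro:.gi:d.ka:` (6 syllables):
  The final syllable (6, ka:) is extrametrical; the stress domain is syllables 1–5.
  Weights: 1 e: H, 2 tal L, 3 reb L, 4 ro: H, 5 gi:d H.
  Heavy syllables in the domain: 1, 4, 5. The leftmost is syllable 1 (e:).
  → primary stress on syllable 1.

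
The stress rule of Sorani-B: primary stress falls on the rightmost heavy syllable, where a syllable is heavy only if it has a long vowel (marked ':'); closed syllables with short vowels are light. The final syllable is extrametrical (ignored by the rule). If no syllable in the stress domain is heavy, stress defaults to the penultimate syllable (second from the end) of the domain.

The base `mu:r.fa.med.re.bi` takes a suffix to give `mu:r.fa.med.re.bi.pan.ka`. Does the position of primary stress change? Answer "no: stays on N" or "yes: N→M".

Base `mu:r.fa.med.re.bi` (5 syllables):
  The final syllable (5, bi) is extrametrical; the stress domain is syllables 1–4.
  Weights: 1 mu:r H, 2 fa L, 3 med L, 4 re L.
  Heavy syllables in the domain: 1. The rightmost is syllable 1 (mu:r).
  → primary stress on syllable 1.
Suffixed `mu:r.fa.med.re.bi.pan.ka` (7 syllables):
  The final syllable (7, ka) is extrametrical; the stress domain is syllables 1–6.
  Weights: 1 mu:r H, 2 fa L, 3 med L, 4 re L, 5 bi L, 6 pan L.
  Heavy syllables in the domain: 1. The rightmost is syllable 1 (mu:r).
  → primary stress on syllable 1.

no: stays on 1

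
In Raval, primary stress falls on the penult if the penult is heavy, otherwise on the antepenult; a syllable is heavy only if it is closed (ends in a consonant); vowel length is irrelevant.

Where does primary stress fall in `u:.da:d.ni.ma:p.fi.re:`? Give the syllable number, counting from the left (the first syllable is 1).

4

Weights: 4 ma:p H, 5 fi L, 6 re: L.
The penult (syllable 5, fi) is light, so stress falls on the antepenult (syllable 4, ma:p).
Primary stress: syllable 4 → u:.da:d.ni.ˈma:p.fi.re:.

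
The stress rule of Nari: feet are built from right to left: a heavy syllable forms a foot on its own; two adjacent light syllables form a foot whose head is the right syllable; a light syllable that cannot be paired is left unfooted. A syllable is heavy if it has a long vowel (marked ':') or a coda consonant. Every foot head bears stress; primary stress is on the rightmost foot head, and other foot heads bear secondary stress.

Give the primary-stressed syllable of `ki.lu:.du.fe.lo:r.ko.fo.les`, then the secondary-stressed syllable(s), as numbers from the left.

primary 8, secondary 2, 4, 5, 7

Weights: 1 ki L, 2 lu: H, 3 du L, 4 fe L, 5 lo:r H, 6 ko L, 7 fo L, 8 les H.
Parse right to left (heavy = foot alone; LL = one foot; stranded L unfooted): ki (ˈlu:) (du.ˈfe) (ˈlo:r) (ko.ˈfo) (ˈles).
Foot heads: 2, 4, 5, 7, 8.
Primary stress on the rightmost head = syllable 8.
Secondary stress on 2, 4, 5, 7: ki.ˌlu:.du.ˌfe.ˌlo:r.ko.ˌfo.ˈles.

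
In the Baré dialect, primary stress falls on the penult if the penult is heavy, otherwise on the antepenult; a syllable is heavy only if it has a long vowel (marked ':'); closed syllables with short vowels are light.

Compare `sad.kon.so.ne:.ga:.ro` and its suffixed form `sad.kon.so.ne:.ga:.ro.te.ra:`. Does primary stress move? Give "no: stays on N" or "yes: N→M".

Base `sad.kon.so.ne:.ga:.ro` (6 syllables):
  Weights: 4 ne: H, 5 ga: H, 6 ro L.
  The penult (syllable 5, ga:) is heavy, so it takes stress.
  → primary stress on syllable 5.
Suffixed `sad.kon.so.ne:.ga:.ro.te.ra:` (8 syllables):
  Weights: 6 ro L, 7 te L, 8 ra: H.
  The penult (syllable 7, te) is light, so stress falls on the antepenult (syllable 6, ro).
  → primary stress on syllable 6.

yes: 5→6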